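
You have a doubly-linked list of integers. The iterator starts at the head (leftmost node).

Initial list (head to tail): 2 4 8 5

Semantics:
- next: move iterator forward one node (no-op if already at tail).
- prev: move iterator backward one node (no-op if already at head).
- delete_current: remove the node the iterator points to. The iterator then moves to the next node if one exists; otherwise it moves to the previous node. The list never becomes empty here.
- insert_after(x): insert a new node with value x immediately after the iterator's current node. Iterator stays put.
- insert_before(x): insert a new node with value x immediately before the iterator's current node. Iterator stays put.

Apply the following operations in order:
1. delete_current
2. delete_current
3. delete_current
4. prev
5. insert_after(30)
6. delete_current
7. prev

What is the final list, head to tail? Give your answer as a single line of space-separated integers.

Answer: 30

Derivation:
After 1 (delete_current): list=[4, 8, 5] cursor@4
After 2 (delete_current): list=[8, 5] cursor@8
After 3 (delete_current): list=[5] cursor@5
After 4 (prev): list=[5] cursor@5
After 5 (insert_after(30)): list=[5, 30] cursor@5
After 6 (delete_current): list=[30] cursor@30
After 7 (prev): list=[30] cursor@30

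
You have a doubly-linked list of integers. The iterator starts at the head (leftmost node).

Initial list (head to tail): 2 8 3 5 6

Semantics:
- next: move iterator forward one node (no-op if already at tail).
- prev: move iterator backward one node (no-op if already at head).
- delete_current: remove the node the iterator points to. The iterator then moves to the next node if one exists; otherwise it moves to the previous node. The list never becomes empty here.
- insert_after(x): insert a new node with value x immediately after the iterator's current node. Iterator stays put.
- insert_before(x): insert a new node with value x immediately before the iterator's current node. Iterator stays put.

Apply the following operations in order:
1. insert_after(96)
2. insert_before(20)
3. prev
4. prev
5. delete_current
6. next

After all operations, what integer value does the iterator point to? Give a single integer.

After 1 (insert_after(96)): list=[2, 96, 8, 3, 5, 6] cursor@2
After 2 (insert_before(20)): list=[20, 2, 96, 8, 3, 5, 6] cursor@2
After 3 (prev): list=[20, 2, 96, 8, 3, 5, 6] cursor@20
After 4 (prev): list=[20, 2, 96, 8, 3, 5, 6] cursor@20
After 5 (delete_current): list=[2, 96, 8, 3, 5, 6] cursor@2
After 6 (next): list=[2, 96, 8, 3, 5, 6] cursor@96

Answer: 96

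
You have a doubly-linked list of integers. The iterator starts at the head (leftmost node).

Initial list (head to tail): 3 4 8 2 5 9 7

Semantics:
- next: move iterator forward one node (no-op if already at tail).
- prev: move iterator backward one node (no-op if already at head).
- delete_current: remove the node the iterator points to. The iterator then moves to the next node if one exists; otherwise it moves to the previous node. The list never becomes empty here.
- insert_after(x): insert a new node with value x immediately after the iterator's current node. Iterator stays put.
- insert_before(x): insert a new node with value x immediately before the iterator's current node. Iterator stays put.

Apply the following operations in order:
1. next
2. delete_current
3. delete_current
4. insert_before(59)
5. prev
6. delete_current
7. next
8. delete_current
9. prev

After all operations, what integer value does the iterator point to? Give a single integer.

Answer: 2

Derivation:
After 1 (next): list=[3, 4, 8, 2, 5, 9, 7] cursor@4
After 2 (delete_current): list=[3, 8, 2, 5, 9, 7] cursor@8
After 3 (delete_current): list=[3, 2, 5, 9, 7] cursor@2
After 4 (insert_before(59)): list=[3, 59, 2, 5, 9, 7] cursor@2
After 5 (prev): list=[3, 59, 2, 5, 9, 7] cursor@59
After 6 (delete_current): list=[3, 2, 5, 9, 7] cursor@2
After 7 (next): list=[3, 2, 5, 9, 7] cursor@5
After 8 (delete_current): list=[3, 2, 9, 7] cursor@9
After 9 (prev): list=[3, 2, 9, 7] cursor@2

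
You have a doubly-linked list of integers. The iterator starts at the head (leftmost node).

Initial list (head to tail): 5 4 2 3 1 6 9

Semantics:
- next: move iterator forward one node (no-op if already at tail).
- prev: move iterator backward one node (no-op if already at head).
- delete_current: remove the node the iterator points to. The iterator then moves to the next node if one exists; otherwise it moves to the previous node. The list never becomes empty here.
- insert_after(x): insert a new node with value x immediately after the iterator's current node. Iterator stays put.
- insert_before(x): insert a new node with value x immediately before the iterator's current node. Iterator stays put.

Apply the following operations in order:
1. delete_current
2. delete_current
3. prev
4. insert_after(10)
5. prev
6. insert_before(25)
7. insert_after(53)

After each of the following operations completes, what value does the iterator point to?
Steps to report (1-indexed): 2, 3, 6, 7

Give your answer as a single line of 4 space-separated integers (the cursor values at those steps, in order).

After 1 (delete_current): list=[4, 2, 3, 1, 6, 9] cursor@4
After 2 (delete_current): list=[2, 3, 1, 6, 9] cursor@2
After 3 (prev): list=[2, 3, 1, 6, 9] cursor@2
After 4 (insert_after(10)): list=[2, 10, 3, 1, 6, 9] cursor@2
After 5 (prev): list=[2, 10, 3, 1, 6, 9] cursor@2
After 6 (insert_before(25)): list=[25, 2, 10, 3, 1, 6, 9] cursor@2
After 7 (insert_after(53)): list=[25, 2, 53, 10, 3, 1, 6, 9] cursor@2

Answer: 2 2 2 2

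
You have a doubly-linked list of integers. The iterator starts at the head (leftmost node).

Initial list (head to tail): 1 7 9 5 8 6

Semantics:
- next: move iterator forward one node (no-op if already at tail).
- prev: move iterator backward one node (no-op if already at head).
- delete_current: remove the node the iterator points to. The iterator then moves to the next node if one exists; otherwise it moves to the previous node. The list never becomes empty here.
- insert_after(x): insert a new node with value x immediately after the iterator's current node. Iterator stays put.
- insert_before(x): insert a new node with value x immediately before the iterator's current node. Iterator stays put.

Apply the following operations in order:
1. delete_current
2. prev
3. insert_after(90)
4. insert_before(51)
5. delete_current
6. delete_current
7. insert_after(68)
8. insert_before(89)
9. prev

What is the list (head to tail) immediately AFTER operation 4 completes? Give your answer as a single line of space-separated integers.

Answer: 51 7 90 9 5 8 6

Derivation:
After 1 (delete_current): list=[7, 9, 5, 8, 6] cursor@7
After 2 (prev): list=[7, 9, 5, 8, 6] cursor@7
After 3 (insert_after(90)): list=[7, 90, 9, 5, 8, 6] cursor@7
After 4 (insert_before(51)): list=[51, 7, 90, 9, 5, 8, 6] cursor@7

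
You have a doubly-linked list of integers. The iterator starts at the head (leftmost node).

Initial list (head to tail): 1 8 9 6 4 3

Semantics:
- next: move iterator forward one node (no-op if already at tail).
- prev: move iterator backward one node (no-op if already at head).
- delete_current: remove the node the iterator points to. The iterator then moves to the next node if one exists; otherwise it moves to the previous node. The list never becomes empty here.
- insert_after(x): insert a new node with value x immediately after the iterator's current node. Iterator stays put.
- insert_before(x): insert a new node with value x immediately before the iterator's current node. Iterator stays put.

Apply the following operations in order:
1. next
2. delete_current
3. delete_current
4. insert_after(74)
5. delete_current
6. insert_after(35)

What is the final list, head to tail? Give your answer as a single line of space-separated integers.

After 1 (next): list=[1, 8, 9, 6, 4, 3] cursor@8
After 2 (delete_current): list=[1, 9, 6, 4, 3] cursor@9
After 3 (delete_current): list=[1, 6, 4, 3] cursor@6
After 4 (insert_after(74)): list=[1, 6, 74, 4, 3] cursor@6
After 5 (delete_current): list=[1, 74, 4, 3] cursor@74
After 6 (insert_after(35)): list=[1, 74, 35, 4, 3] cursor@74

Answer: 1 74 35 4 3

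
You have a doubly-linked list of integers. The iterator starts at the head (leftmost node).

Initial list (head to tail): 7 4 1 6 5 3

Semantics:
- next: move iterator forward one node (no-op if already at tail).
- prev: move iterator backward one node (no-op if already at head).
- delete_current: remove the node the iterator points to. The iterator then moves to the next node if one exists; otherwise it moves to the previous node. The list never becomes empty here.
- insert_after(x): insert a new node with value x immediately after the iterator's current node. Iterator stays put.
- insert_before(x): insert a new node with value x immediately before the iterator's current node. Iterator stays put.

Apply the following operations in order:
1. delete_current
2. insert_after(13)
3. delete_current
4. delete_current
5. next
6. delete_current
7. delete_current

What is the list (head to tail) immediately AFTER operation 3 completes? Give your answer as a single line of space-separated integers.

Answer: 13 1 6 5 3

Derivation:
After 1 (delete_current): list=[4, 1, 6, 5, 3] cursor@4
After 2 (insert_after(13)): list=[4, 13, 1, 6, 5, 3] cursor@4
After 3 (delete_current): list=[13, 1, 6, 5, 3] cursor@13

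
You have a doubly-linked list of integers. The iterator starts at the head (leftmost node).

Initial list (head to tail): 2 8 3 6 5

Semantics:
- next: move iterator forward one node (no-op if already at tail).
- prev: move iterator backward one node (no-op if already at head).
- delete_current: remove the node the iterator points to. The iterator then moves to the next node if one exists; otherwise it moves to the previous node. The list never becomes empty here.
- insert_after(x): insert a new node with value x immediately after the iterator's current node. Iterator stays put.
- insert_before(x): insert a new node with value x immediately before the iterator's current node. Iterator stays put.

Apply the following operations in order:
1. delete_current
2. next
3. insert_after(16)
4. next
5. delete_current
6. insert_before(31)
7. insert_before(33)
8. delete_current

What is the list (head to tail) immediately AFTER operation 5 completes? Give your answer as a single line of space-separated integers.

After 1 (delete_current): list=[8, 3, 6, 5] cursor@8
After 2 (next): list=[8, 3, 6, 5] cursor@3
After 3 (insert_after(16)): list=[8, 3, 16, 6, 5] cursor@3
After 4 (next): list=[8, 3, 16, 6, 5] cursor@16
After 5 (delete_current): list=[8, 3, 6, 5] cursor@6

Answer: 8 3 6 5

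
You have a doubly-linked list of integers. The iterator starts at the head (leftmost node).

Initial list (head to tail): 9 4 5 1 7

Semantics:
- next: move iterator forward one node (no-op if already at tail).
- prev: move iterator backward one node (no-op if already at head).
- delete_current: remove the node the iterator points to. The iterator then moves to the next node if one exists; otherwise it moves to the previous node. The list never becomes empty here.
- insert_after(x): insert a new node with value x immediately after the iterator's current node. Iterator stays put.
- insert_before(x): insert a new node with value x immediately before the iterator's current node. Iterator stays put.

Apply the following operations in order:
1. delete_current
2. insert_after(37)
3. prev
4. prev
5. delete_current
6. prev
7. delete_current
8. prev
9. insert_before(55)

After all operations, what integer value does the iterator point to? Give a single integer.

Answer: 5

Derivation:
After 1 (delete_current): list=[4, 5, 1, 7] cursor@4
After 2 (insert_after(37)): list=[4, 37, 5, 1, 7] cursor@4
After 3 (prev): list=[4, 37, 5, 1, 7] cursor@4
After 4 (prev): list=[4, 37, 5, 1, 7] cursor@4
After 5 (delete_current): list=[37, 5, 1, 7] cursor@37
After 6 (prev): list=[37, 5, 1, 7] cursor@37
After 7 (delete_current): list=[5, 1, 7] cursor@5
After 8 (prev): list=[5, 1, 7] cursor@5
After 9 (insert_before(55)): list=[55, 5, 1, 7] cursor@5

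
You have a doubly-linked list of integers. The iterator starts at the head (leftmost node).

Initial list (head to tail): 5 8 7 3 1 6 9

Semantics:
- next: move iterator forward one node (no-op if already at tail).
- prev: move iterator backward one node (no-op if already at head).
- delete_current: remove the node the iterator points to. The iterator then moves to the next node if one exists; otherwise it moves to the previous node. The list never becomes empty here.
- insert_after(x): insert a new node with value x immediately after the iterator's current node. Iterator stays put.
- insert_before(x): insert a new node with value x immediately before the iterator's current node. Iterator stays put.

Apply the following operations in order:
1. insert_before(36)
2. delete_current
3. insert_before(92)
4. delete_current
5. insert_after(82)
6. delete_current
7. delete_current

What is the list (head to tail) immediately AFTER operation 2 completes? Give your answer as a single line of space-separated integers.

Answer: 36 8 7 3 1 6 9

Derivation:
After 1 (insert_before(36)): list=[36, 5, 8, 7, 3, 1, 6, 9] cursor@5
After 2 (delete_current): list=[36, 8, 7, 3, 1, 6, 9] cursor@8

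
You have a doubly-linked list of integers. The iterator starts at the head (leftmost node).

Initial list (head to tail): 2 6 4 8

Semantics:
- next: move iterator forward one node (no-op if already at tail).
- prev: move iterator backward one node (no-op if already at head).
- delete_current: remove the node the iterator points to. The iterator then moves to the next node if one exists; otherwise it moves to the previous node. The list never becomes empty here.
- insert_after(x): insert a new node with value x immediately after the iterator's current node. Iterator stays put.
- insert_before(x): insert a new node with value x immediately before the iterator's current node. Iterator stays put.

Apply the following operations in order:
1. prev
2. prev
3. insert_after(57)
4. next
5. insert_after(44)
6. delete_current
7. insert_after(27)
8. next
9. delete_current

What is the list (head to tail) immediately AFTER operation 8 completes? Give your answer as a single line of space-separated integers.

Answer: 2 44 27 6 4 8

Derivation:
After 1 (prev): list=[2, 6, 4, 8] cursor@2
After 2 (prev): list=[2, 6, 4, 8] cursor@2
After 3 (insert_after(57)): list=[2, 57, 6, 4, 8] cursor@2
After 4 (next): list=[2, 57, 6, 4, 8] cursor@57
After 5 (insert_after(44)): list=[2, 57, 44, 6, 4, 8] cursor@57
After 6 (delete_current): list=[2, 44, 6, 4, 8] cursor@44
After 7 (insert_after(27)): list=[2, 44, 27, 6, 4, 8] cursor@44
After 8 (next): list=[2, 44, 27, 6, 4, 8] cursor@27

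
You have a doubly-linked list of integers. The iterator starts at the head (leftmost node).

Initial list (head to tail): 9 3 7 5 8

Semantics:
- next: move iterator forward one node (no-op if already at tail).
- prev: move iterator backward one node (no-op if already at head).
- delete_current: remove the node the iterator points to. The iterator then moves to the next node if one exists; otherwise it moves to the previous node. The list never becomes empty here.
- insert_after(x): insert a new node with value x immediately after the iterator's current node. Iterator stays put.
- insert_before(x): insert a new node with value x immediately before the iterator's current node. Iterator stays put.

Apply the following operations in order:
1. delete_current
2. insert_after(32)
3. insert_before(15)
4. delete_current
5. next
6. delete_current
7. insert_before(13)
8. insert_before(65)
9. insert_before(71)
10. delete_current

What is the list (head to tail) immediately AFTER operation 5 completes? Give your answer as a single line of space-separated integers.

After 1 (delete_current): list=[3, 7, 5, 8] cursor@3
After 2 (insert_after(32)): list=[3, 32, 7, 5, 8] cursor@3
After 3 (insert_before(15)): list=[15, 3, 32, 7, 5, 8] cursor@3
After 4 (delete_current): list=[15, 32, 7, 5, 8] cursor@32
After 5 (next): list=[15, 32, 7, 5, 8] cursor@7

Answer: 15 32 7 5 8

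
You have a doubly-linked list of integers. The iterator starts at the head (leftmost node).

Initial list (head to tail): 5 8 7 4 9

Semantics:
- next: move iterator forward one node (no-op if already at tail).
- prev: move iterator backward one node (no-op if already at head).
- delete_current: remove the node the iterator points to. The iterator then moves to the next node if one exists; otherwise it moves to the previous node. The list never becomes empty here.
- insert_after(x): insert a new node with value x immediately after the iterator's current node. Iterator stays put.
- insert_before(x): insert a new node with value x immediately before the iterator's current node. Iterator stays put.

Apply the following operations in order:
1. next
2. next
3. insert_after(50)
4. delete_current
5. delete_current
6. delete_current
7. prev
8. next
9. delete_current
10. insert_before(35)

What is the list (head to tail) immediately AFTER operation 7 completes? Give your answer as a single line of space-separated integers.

After 1 (next): list=[5, 8, 7, 4, 9] cursor@8
After 2 (next): list=[5, 8, 7, 4, 9] cursor@7
After 3 (insert_after(50)): list=[5, 8, 7, 50, 4, 9] cursor@7
After 4 (delete_current): list=[5, 8, 50, 4, 9] cursor@50
After 5 (delete_current): list=[5, 8, 4, 9] cursor@4
After 6 (delete_current): list=[5, 8, 9] cursor@9
After 7 (prev): list=[5, 8, 9] cursor@8

Answer: 5 8 9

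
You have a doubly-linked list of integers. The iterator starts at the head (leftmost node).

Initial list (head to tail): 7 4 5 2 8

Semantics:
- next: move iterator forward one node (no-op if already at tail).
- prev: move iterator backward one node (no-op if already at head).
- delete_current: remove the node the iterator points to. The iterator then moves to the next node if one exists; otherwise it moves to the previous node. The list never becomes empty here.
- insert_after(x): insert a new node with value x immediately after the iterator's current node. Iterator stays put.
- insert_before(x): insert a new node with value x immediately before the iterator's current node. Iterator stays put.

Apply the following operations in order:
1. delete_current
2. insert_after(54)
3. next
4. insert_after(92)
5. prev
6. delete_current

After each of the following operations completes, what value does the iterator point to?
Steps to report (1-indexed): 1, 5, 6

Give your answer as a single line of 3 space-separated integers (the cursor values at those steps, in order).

Answer: 4 4 54

Derivation:
After 1 (delete_current): list=[4, 5, 2, 8] cursor@4
After 2 (insert_after(54)): list=[4, 54, 5, 2, 8] cursor@4
After 3 (next): list=[4, 54, 5, 2, 8] cursor@54
After 4 (insert_after(92)): list=[4, 54, 92, 5, 2, 8] cursor@54
After 5 (prev): list=[4, 54, 92, 5, 2, 8] cursor@4
After 6 (delete_current): list=[54, 92, 5, 2, 8] cursor@54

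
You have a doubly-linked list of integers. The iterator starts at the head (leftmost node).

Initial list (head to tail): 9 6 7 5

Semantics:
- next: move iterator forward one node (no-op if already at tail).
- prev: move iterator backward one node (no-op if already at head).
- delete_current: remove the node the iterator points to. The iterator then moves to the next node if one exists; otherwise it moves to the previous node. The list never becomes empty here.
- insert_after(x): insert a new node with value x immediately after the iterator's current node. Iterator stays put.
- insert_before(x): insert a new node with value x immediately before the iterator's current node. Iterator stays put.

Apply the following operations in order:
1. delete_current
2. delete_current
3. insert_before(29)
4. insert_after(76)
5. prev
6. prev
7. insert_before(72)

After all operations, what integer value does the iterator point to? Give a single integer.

After 1 (delete_current): list=[6, 7, 5] cursor@6
After 2 (delete_current): list=[7, 5] cursor@7
After 3 (insert_before(29)): list=[29, 7, 5] cursor@7
After 4 (insert_after(76)): list=[29, 7, 76, 5] cursor@7
After 5 (prev): list=[29, 7, 76, 5] cursor@29
After 6 (prev): list=[29, 7, 76, 5] cursor@29
After 7 (insert_before(72)): list=[72, 29, 7, 76, 5] cursor@29

Answer: 29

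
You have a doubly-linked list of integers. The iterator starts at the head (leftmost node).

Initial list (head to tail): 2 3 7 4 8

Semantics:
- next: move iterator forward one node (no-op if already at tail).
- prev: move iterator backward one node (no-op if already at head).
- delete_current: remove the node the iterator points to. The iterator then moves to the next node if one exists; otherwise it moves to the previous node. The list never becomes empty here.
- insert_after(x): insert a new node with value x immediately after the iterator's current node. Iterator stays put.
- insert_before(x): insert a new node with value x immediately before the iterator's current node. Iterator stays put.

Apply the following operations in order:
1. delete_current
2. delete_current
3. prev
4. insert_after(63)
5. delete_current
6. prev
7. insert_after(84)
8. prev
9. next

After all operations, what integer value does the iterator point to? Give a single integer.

After 1 (delete_current): list=[3, 7, 4, 8] cursor@3
After 2 (delete_current): list=[7, 4, 8] cursor@7
After 3 (prev): list=[7, 4, 8] cursor@7
After 4 (insert_after(63)): list=[7, 63, 4, 8] cursor@7
After 5 (delete_current): list=[63, 4, 8] cursor@63
After 6 (prev): list=[63, 4, 8] cursor@63
After 7 (insert_after(84)): list=[63, 84, 4, 8] cursor@63
After 8 (prev): list=[63, 84, 4, 8] cursor@63
After 9 (next): list=[63, 84, 4, 8] cursor@84

Answer: 84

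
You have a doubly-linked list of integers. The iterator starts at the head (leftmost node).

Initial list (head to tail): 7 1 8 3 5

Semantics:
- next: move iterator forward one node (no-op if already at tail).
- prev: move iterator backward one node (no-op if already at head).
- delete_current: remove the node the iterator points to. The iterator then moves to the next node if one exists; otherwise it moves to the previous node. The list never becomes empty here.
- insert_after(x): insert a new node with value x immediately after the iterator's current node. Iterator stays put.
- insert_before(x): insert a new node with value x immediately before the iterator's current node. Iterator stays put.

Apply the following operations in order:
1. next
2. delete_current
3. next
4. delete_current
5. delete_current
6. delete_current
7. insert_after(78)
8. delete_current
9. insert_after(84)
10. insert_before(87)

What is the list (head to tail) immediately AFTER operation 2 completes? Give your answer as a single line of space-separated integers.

After 1 (next): list=[7, 1, 8, 3, 5] cursor@1
After 2 (delete_current): list=[7, 8, 3, 5] cursor@8

Answer: 7 8 3 5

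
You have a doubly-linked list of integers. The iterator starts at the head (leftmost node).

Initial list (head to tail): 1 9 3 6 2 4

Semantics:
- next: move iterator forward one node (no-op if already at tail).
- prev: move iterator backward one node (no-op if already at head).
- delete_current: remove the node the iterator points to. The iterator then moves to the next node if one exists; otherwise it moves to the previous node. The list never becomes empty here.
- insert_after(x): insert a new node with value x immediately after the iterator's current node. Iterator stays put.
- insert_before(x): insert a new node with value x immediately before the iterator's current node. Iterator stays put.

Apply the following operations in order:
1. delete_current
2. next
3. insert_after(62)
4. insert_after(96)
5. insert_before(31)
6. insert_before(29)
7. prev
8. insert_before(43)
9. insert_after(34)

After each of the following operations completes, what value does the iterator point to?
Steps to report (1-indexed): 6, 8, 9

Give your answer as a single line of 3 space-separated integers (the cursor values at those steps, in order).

Answer: 3 29 29

Derivation:
After 1 (delete_current): list=[9, 3, 6, 2, 4] cursor@9
After 2 (next): list=[9, 3, 6, 2, 4] cursor@3
After 3 (insert_after(62)): list=[9, 3, 62, 6, 2, 4] cursor@3
After 4 (insert_after(96)): list=[9, 3, 96, 62, 6, 2, 4] cursor@3
After 5 (insert_before(31)): list=[9, 31, 3, 96, 62, 6, 2, 4] cursor@3
After 6 (insert_before(29)): list=[9, 31, 29, 3, 96, 62, 6, 2, 4] cursor@3
After 7 (prev): list=[9, 31, 29, 3, 96, 62, 6, 2, 4] cursor@29
After 8 (insert_before(43)): list=[9, 31, 43, 29, 3, 96, 62, 6, 2, 4] cursor@29
After 9 (insert_after(34)): list=[9, 31, 43, 29, 34, 3, 96, 62, 6, 2, 4] cursor@29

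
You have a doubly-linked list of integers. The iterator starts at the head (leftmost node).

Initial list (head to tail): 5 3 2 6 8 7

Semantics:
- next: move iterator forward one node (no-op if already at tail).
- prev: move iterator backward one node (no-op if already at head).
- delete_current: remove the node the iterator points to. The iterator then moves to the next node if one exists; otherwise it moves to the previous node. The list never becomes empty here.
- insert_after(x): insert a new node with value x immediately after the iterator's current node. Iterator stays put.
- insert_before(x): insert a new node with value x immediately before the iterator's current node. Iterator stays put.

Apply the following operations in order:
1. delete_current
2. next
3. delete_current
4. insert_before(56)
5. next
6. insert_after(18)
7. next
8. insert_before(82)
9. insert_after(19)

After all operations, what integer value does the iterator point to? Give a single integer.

After 1 (delete_current): list=[3, 2, 6, 8, 7] cursor@3
After 2 (next): list=[3, 2, 6, 8, 7] cursor@2
After 3 (delete_current): list=[3, 6, 8, 7] cursor@6
After 4 (insert_before(56)): list=[3, 56, 6, 8, 7] cursor@6
After 5 (next): list=[3, 56, 6, 8, 7] cursor@8
After 6 (insert_after(18)): list=[3, 56, 6, 8, 18, 7] cursor@8
After 7 (next): list=[3, 56, 6, 8, 18, 7] cursor@18
After 8 (insert_before(82)): list=[3, 56, 6, 8, 82, 18, 7] cursor@18
After 9 (insert_after(19)): list=[3, 56, 6, 8, 82, 18, 19, 7] cursor@18

Answer: 18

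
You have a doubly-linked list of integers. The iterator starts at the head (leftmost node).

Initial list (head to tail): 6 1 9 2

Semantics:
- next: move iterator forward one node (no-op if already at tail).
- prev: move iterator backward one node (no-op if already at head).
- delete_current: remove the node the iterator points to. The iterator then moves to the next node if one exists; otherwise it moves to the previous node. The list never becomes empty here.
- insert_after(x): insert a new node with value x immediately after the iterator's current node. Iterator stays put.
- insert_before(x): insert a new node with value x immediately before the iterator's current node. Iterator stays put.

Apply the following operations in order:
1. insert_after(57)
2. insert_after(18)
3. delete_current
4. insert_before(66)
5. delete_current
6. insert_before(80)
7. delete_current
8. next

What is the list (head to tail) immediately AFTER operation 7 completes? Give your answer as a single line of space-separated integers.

Answer: 66 80 1 9 2

Derivation:
After 1 (insert_after(57)): list=[6, 57, 1, 9, 2] cursor@6
After 2 (insert_after(18)): list=[6, 18, 57, 1, 9, 2] cursor@6
After 3 (delete_current): list=[18, 57, 1, 9, 2] cursor@18
After 4 (insert_before(66)): list=[66, 18, 57, 1, 9, 2] cursor@18
After 5 (delete_current): list=[66, 57, 1, 9, 2] cursor@57
After 6 (insert_before(80)): list=[66, 80, 57, 1, 9, 2] cursor@57
After 7 (delete_current): list=[66, 80, 1, 9, 2] cursor@1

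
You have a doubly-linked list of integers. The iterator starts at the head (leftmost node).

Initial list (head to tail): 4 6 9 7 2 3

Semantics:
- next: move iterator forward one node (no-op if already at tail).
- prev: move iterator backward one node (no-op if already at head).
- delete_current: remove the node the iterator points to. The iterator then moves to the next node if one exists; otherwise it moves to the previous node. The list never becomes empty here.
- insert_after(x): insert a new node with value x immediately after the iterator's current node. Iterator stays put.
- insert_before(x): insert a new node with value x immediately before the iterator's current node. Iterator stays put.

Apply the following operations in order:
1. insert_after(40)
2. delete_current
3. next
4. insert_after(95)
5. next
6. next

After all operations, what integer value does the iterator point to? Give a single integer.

After 1 (insert_after(40)): list=[4, 40, 6, 9, 7, 2, 3] cursor@4
After 2 (delete_current): list=[40, 6, 9, 7, 2, 3] cursor@40
After 3 (next): list=[40, 6, 9, 7, 2, 3] cursor@6
After 4 (insert_after(95)): list=[40, 6, 95, 9, 7, 2, 3] cursor@6
After 5 (next): list=[40, 6, 95, 9, 7, 2, 3] cursor@95
After 6 (next): list=[40, 6, 95, 9, 7, 2, 3] cursor@9

Answer: 9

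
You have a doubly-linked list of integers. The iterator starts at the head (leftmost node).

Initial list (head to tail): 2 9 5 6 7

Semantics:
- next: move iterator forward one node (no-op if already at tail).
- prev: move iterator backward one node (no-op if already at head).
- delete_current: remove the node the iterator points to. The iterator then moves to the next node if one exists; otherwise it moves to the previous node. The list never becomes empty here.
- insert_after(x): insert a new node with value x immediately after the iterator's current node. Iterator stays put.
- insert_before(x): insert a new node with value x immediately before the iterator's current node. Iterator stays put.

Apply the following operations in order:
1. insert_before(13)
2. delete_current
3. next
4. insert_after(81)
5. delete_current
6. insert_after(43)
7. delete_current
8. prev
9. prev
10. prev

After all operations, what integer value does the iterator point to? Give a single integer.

After 1 (insert_before(13)): list=[13, 2, 9, 5, 6, 7] cursor@2
After 2 (delete_current): list=[13, 9, 5, 6, 7] cursor@9
After 3 (next): list=[13, 9, 5, 6, 7] cursor@5
After 4 (insert_after(81)): list=[13, 9, 5, 81, 6, 7] cursor@5
After 5 (delete_current): list=[13, 9, 81, 6, 7] cursor@81
After 6 (insert_after(43)): list=[13, 9, 81, 43, 6, 7] cursor@81
After 7 (delete_current): list=[13, 9, 43, 6, 7] cursor@43
After 8 (prev): list=[13, 9, 43, 6, 7] cursor@9
After 9 (prev): list=[13, 9, 43, 6, 7] cursor@13
After 10 (prev): list=[13, 9, 43, 6, 7] cursor@13

Answer: 13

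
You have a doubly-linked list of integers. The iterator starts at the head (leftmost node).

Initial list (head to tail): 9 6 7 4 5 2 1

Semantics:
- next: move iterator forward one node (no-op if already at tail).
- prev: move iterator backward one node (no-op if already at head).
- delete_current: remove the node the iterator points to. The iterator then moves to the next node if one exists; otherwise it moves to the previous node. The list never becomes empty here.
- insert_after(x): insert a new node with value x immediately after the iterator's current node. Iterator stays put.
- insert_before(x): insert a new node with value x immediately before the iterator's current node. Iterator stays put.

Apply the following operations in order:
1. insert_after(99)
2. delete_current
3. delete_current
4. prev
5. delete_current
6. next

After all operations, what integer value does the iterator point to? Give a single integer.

After 1 (insert_after(99)): list=[9, 99, 6, 7, 4, 5, 2, 1] cursor@9
After 2 (delete_current): list=[99, 6, 7, 4, 5, 2, 1] cursor@99
After 3 (delete_current): list=[6, 7, 4, 5, 2, 1] cursor@6
After 4 (prev): list=[6, 7, 4, 5, 2, 1] cursor@6
After 5 (delete_current): list=[7, 4, 5, 2, 1] cursor@7
After 6 (next): list=[7, 4, 5, 2, 1] cursor@4

Answer: 4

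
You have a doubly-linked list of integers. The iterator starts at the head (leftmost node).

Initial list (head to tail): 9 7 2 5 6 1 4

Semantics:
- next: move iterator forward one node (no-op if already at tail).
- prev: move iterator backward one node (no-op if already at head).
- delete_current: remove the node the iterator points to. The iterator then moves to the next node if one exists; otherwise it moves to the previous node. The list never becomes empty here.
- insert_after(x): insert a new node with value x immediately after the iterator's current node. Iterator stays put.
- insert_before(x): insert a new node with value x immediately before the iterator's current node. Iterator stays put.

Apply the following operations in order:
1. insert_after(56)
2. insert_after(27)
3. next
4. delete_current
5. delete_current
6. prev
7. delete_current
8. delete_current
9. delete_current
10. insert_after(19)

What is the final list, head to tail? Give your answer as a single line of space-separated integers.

Answer: 5 19 6 1 4

Derivation:
After 1 (insert_after(56)): list=[9, 56, 7, 2, 5, 6, 1, 4] cursor@9
After 2 (insert_after(27)): list=[9, 27, 56, 7, 2, 5, 6, 1, 4] cursor@9
After 3 (next): list=[9, 27, 56, 7, 2, 5, 6, 1, 4] cursor@27
After 4 (delete_current): list=[9, 56, 7, 2, 5, 6, 1, 4] cursor@56
After 5 (delete_current): list=[9, 7, 2, 5, 6, 1, 4] cursor@7
After 6 (prev): list=[9, 7, 2, 5, 6, 1, 4] cursor@9
After 7 (delete_current): list=[7, 2, 5, 6, 1, 4] cursor@7
After 8 (delete_current): list=[2, 5, 6, 1, 4] cursor@2
After 9 (delete_current): list=[5, 6, 1, 4] cursor@5
After 10 (insert_after(19)): list=[5, 19, 6, 1, 4] cursor@5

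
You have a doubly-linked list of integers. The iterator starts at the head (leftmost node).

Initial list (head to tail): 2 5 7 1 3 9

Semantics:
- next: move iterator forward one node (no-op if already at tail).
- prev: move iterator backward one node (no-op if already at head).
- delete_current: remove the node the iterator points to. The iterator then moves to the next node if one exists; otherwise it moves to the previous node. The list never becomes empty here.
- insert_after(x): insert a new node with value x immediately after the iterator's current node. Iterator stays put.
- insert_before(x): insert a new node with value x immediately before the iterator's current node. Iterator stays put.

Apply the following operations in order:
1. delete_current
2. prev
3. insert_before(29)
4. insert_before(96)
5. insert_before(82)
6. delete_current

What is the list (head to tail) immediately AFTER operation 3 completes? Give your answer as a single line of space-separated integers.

Answer: 29 5 7 1 3 9

Derivation:
After 1 (delete_current): list=[5, 7, 1, 3, 9] cursor@5
After 2 (prev): list=[5, 7, 1, 3, 9] cursor@5
After 3 (insert_before(29)): list=[29, 5, 7, 1, 3, 9] cursor@5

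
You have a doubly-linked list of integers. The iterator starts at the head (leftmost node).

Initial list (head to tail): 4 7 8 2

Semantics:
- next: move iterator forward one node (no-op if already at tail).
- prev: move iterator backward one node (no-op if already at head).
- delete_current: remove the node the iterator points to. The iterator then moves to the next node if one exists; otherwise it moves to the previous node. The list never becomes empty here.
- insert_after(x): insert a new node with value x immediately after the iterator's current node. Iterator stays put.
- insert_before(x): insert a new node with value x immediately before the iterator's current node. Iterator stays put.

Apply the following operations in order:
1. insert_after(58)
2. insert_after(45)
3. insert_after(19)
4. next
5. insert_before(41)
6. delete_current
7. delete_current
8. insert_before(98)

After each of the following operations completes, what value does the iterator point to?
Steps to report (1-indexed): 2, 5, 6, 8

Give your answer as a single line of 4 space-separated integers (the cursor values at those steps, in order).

After 1 (insert_after(58)): list=[4, 58, 7, 8, 2] cursor@4
After 2 (insert_after(45)): list=[4, 45, 58, 7, 8, 2] cursor@4
After 3 (insert_after(19)): list=[4, 19, 45, 58, 7, 8, 2] cursor@4
After 4 (next): list=[4, 19, 45, 58, 7, 8, 2] cursor@19
After 5 (insert_before(41)): list=[4, 41, 19, 45, 58, 7, 8, 2] cursor@19
After 6 (delete_current): list=[4, 41, 45, 58, 7, 8, 2] cursor@45
After 7 (delete_current): list=[4, 41, 58, 7, 8, 2] cursor@58
After 8 (insert_before(98)): list=[4, 41, 98, 58, 7, 8, 2] cursor@58

Answer: 4 19 45 58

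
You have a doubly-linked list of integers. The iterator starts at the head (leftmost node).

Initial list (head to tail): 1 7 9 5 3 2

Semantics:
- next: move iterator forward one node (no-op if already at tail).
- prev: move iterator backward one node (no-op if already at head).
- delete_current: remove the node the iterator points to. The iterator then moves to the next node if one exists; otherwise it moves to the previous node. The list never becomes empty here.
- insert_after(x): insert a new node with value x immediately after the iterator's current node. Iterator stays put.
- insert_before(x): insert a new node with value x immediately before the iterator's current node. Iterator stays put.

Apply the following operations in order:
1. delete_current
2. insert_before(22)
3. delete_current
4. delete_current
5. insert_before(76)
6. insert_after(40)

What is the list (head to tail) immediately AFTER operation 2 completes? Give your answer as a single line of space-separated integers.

After 1 (delete_current): list=[7, 9, 5, 3, 2] cursor@7
After 2 (insert_before(22)): list=[22, 7, 9, 5, 3, 2] cursor@7

Answer: 22 7 9 5 3 2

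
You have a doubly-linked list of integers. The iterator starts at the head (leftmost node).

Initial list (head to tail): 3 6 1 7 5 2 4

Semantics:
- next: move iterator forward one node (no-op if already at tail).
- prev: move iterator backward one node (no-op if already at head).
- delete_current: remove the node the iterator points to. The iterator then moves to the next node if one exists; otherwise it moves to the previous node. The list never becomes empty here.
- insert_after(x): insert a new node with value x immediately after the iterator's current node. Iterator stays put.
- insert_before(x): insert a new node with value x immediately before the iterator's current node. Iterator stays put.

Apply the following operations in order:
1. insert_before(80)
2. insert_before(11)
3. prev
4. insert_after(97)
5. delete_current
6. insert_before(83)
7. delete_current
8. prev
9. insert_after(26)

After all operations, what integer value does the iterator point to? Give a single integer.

After 1 (insert_before(80)): list=[80, 3, 6, 1, 7, 5, 2, 4] cursor@3
After 2 (insert_before(11)): list=[80, 11, 3, 6, 1, 7, 5, 2, 4] cursor@3
After 3 (prev): list=[80, 11, 3, 6, 1, 7, 5, 2, 4] cursor@11
After 4 (insert_after(97)): list=[80, 11, 97, 3, 6, 1, 7, 5, 2, 4] cursor@11
After 5 (delete_current): list=[80, 97, 3, 6, 1, 7, 5, 2, 4] cursor@97
After 6 (insert_before(83)): list=[80, 83, 97, 3, 6, 1, 7, 5, 2, 4] cursor@97
After 7 (delete_current): list=[80, 83, 3, 6, 1, 7, 5, 2, 4] cursor@3
After 8 (prev): list=[80, 83, 3, 6, 1, 7, 5, 2, 4] cursor@83
After 9 (insert_after(26)): list=[80, 83, 26, 3, 6, 1, 7, 5, 2, 4] cursor@83

Answer: 83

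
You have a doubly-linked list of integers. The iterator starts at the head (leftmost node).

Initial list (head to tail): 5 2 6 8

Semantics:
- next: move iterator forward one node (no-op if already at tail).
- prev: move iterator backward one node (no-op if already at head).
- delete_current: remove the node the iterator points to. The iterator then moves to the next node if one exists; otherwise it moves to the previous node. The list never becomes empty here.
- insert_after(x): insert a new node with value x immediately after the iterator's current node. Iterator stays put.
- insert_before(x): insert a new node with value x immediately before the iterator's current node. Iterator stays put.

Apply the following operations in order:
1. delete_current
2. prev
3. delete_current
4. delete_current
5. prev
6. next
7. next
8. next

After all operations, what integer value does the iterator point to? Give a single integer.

Answer: 8

Derivation:
After 1 (delete_current): list=[2, 6, 8] cursor@2
After 2 (prev): list=[2, 6, 8] cursor@2
After 3 (delete_current): list=[6, 8] cursor@6
After 4 (delete_current): list=[8] cursor@8
After 5 (prev): list=[8] cursor@8
After 6 (next): list=[8] cursor@8
After 7 (next): list=[8] cursor@8
After 8 (next): list=[8] cursor@8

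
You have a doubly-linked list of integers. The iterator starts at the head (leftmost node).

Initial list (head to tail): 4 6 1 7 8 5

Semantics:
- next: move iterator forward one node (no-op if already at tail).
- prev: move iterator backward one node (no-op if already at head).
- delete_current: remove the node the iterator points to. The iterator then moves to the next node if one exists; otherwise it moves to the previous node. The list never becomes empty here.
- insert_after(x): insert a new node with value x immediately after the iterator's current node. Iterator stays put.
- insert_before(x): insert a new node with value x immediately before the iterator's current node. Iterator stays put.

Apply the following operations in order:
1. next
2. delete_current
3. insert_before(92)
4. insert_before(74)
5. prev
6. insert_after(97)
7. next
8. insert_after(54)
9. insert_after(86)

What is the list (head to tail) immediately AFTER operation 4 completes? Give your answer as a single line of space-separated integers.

Answer: 4 92 74 1 7 8 5

Derivation:
After 1 (next): list=[4, 6, 1, 7, 8, 5] cursor@6
After 2 (delete_current): list=[4, 1, 7, 8, 5] cursor@1
After 3 (insert_before(92)): list=[4, 92, 1, 7, 8, 5] cursor@1
After 4 (insert_before(74)): list=[4, 92, 74, 1, 7, 8, 5] cursor@1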